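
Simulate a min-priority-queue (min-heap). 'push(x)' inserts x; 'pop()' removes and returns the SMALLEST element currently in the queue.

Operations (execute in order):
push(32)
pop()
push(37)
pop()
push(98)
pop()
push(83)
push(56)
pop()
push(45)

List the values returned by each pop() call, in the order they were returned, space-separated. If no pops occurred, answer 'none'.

push(32): heap contents = [32]
pop() → 32: heap contents = []
push(37): heap contents = [37]
pop() → 37: heap contents = []
push(98): heap contents = [98]
pop() → 98: heap contents = []
push(83): heap contents = [83]
push(56): heap contents = [56, 83]
pop() → 56: heap contents = [83]
push(45): heap contents = [45, 83]

Answer: 32 37 98 56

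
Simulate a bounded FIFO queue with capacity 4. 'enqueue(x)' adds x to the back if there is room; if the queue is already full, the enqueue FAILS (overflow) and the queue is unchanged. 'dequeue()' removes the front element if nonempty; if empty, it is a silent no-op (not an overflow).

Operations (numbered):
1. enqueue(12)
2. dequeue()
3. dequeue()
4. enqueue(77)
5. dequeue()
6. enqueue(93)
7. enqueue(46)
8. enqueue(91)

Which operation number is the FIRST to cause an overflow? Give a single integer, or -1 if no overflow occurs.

Answer: -1

Derivation:
1. enqueue(12): size=1
2. dequeue(): size=0
3. dequeue(): empty, no-op, size=0
4. enqueue(77): size=1
5. dequeue(): size=0
6. enqueue(93): size=1
7. enqueue(46): size=2
8. enqueue(91): size=3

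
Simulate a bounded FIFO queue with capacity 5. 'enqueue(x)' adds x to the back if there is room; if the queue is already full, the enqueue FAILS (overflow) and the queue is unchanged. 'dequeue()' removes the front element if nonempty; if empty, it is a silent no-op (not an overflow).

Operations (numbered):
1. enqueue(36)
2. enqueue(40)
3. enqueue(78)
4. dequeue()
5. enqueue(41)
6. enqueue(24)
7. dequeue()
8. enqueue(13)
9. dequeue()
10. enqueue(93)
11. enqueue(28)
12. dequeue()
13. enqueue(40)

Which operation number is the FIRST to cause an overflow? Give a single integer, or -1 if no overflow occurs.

Answer: -1

Derivation:
1. enqueue(36): size=1
2. enqueue(40): size=2
3. enqueue(78): size=3
4. dequeue(): size=2
5. enqueue(41): size=3
6. enqueue(24): size=4
7. dequeue(): size=3
8. enqueue(13): size=4
9. dequeue(): size=3
10. enqueue(93): size=4
11. enqueue(28): size=5
12. dequeue(): size=4
13. enqueue(40): size=5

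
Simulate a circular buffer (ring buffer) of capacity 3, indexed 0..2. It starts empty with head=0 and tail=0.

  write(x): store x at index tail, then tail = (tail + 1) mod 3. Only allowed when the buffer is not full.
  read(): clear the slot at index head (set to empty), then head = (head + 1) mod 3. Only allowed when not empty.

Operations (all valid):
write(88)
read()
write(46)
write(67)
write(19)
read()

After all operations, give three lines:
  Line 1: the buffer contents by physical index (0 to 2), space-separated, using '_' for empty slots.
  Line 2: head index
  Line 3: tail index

Answer: 19 _ 67
2
1

Derivation:
write(88): buf=[88 _ _], head=0, tail=1, size=1
read(): buf=[_ _ _], head=1, tail=1, size=0
write(46): buf=[_ 46 _], head=1, tail=2, size=1
write(67): buf=[_ 46 67], head=1, tail=0, size=2
write(19): buf=[19 46 67], head=1, tail=1, size=3
read(): buf=[19 _ 67], head=2, tail=1, size=2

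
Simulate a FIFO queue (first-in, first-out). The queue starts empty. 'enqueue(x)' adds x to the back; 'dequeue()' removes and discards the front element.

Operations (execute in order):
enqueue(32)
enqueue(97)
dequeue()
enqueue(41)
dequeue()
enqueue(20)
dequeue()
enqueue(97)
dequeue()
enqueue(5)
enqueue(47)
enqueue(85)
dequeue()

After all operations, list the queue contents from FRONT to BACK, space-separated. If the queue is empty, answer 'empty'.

Answer: 5 47 85

Derivation:
enqueue(32): [32]
enqueue(97): [32, 97]
dequeue(): [97]
enqueue(41): [97, 41]
dequeue(): [41]
enqueue(20): [41, 20]
dequeue(): [20]
enqueue(97): [20, 97]
dequeue(): [97]
enqueue(5): [97, 5]
enqueue(47): [97, 5, 47]
enqueue(85): [97, 5, 47, 85]
dequeue(): [5, 47, 85]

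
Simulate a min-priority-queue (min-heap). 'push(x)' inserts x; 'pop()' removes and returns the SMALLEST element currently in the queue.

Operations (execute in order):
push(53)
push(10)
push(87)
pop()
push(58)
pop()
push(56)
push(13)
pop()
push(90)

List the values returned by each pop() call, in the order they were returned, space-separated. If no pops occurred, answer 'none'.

push(53): heap contents = [53]
push(10): heap contents = [10, 53]
push(87): heap contents = [10, 53, 87]
pop() → 10: heap contents = [53, 87]
push(58): heap contents = [53, 58, 87]
pop() → 53: heap contents = [58, 87]
push(56): heap contents = [56, 58, 87]
push(13): heap contents = [13, 56, 58, 87]
pop() → 13: heap contents = [56, 58, 87]
push(90): heap contents = [56, 58, 87, 90]

Answer: 10 53 13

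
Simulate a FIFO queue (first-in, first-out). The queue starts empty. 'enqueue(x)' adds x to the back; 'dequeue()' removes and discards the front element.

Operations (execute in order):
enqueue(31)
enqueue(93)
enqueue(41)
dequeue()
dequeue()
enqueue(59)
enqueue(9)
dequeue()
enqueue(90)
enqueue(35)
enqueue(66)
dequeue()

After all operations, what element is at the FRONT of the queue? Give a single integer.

enqueue(31): queue = [31]
enqueue(93): queue = [31, 93]
enqueue(41): queue = [31, 93, 41]
dequeue(): queue = [93, 41]
dequeue(): queue = [41]
enqueue(59): queue = [41, 59]
enqueue(9): queue = [41, 59, 9]
dequeue(): queue = [59, 9]
enqueue(90): queue = [59, 9, 90]
enqueue(35): queue = [59, 9, 90, 35]
enqueue(66): queue = [59, 9, 90, 35, 66]
dequeue(): queue = [9, 90, 35, 66]

Answer: 9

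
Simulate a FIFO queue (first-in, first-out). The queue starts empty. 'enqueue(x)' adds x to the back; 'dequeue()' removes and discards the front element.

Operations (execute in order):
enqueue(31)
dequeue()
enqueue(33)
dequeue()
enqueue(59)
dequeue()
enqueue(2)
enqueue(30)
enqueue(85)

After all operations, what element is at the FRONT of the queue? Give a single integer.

enqueue(31): queue = [31]
dequeue(): queue = []
enqueue(33): queue = [33]
dequeue(): queue = []
enqueue(59): queue = [59]
dequeue(): queue = []
enqueue(2): queue = [2]
enqueue(30): queue = [2, 30]
enqueue(85): queue = [2, 30, 85]

Answer: 2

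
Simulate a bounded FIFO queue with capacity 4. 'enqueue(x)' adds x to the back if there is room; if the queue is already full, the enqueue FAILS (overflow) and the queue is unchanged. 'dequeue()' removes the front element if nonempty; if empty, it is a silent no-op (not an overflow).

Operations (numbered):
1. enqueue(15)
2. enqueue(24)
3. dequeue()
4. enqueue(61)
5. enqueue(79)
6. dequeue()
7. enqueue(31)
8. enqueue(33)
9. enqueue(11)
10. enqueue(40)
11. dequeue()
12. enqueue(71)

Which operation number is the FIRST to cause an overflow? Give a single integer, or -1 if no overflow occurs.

1. enqueue(15): size=1
2. enqueue(24): size=2
3. dequeue(): size=1
4. enqueue(61): size=2
5. enqueue(79): size=3
6. dequeue(): size=2
7. enqueue(31): size=3
8. enqueue(33): size=4
9. enqueue(11): size=4=cap → OVERFLOW (fail)
10. enqueue(40): size=4=cap → OVERFLOW (fail)
11. dequeue(): size=3
12. enqueue(71): size=4

Answer: 9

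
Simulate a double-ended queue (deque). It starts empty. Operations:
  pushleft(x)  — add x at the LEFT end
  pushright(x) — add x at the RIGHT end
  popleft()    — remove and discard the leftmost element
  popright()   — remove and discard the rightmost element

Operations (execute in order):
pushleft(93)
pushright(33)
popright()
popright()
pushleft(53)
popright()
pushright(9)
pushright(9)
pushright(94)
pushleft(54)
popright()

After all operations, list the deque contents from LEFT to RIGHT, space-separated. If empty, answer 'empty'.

pushleft(93): [93]
pushright(33): [93, 33]
popright(): [93]
popright(): []
pushleft(53): [53]
popright(): []
pushright(9): [9]
pushright(9): [9, 9]
pushright(94): [9, 9, 94]
pushleft(54): [54, 9, 9, 94]
popright(): [54, 9, 9]

Answer: 54 9 9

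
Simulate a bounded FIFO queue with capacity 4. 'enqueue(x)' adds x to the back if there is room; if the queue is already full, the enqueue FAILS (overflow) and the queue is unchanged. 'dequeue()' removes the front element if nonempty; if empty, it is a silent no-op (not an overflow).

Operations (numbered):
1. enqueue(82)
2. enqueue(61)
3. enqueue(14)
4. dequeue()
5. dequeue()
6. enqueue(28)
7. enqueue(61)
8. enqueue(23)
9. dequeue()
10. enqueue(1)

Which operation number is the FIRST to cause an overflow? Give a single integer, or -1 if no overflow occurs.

1. enqueue(82): size=1
2. enqueue(61): size=2
3. enqueue(14): size=3
4. dequeue(): size=2
5. dequeue(): size=1
6. enqueue(28): size=2
7. enqueue(61): size=3
8. enqueue(23): size=4
9. dequeue(): size=3
10. enqueue(1): size=4

Answer: -1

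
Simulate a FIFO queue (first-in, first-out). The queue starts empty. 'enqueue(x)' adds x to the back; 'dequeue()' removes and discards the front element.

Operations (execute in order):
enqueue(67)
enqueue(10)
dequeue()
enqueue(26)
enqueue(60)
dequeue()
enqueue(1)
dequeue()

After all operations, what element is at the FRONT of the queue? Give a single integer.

enqueue(67): queue = [67]
enqueue(10): queue = [67, 10]
dequeue(): queue = [10]
enqueue(26): queue = [10, 26]
enqueue(60): queue = [10, 26, 60]
dequeue(): queue = [26, 60]
enqueue(1): queue = [26, 60, 1]
dequeue(): queue = [60, 1]

Answer: 60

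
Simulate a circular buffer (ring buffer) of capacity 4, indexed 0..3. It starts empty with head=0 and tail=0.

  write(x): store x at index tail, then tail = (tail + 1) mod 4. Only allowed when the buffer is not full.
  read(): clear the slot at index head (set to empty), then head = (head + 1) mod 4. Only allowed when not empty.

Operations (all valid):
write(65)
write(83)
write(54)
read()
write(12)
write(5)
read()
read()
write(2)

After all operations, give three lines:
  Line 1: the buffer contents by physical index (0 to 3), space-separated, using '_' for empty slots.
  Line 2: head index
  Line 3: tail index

Answer: 5 2 _ 12
3
2

Derivation:
write(65): buf=[65 _ _ _], head=0, tail=1, size=1
write(83): buf=[65 83 _ _], head=0, tail=2, size=2
write(54): buf=[65 83 54 _], head=0, tail=3, size=3
read(): buf=[_ 83 54 _], head=1, tail=3, size=2
write(12): buf=[_ 83 54 12], head=1, tail=0, size=3
write(5): buf=[5 83 54 12], head=1, tail=1, size=4
read(): buf=[5 _ 54 12], head=2, tail=1, size=3
read(): buf=[5 _ _ 12], head=3, tail=1, size=2
write(2): buf=[5 2 _ 12], head=3, tail=2, size=3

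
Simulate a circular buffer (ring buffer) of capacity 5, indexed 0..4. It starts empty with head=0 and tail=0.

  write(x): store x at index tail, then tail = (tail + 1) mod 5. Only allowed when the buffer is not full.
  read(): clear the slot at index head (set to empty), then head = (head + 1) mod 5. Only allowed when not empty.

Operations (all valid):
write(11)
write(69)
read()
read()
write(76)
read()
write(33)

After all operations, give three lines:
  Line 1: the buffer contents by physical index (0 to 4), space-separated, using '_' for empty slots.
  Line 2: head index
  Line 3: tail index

Answer: _ _ _ 33 _
3
4

Derivation:
write(11): buf=[11 _ _ _ _], head=0, tail=1, size=1
write(69): buf=[11 69 _ _ _], head=0, tail=2, size=2
read(): buf=[_ 69 _ _ _], head=1, tail=2, size=1
read(): buf=[_ _ _ _ _], head=2, tail=2, size=0
write(76): buf=[_ _ 76 _ _], head=2, tail=3, size=1
read(): buf=[_ _ _ _ _], head=3, tail=3, size=0
write(33): buf=[_ _ _ 33 _], head=3, tail=4, size=1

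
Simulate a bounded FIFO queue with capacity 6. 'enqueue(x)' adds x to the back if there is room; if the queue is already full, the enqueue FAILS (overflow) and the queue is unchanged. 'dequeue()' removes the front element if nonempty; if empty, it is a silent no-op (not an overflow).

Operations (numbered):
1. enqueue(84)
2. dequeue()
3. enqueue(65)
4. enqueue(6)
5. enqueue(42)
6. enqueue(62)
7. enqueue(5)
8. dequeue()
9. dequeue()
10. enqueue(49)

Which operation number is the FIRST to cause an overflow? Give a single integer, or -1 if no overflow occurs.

1. enqueue(84): size=1
2. dequeue(): size=0
3. enqueue(65): size=1
4. enqueue(6): size=2
5. enqueue(42): size=3
6. enqueue(62): size=4
7. enqueue(5): size=5
8. dequeue(): size=4
9. dequeue(): size=3
10. enqueue(49): size=4

Answer: -1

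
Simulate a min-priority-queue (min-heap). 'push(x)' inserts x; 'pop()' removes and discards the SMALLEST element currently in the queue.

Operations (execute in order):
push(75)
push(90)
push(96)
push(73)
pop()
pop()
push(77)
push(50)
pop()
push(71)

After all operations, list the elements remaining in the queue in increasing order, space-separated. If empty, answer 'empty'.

Answer: 71 77 90 96

Derivation:
push(75): heap contents = [75]
push(90): heap contents = [75, 90]
push(96): heap contents = [75, 90, 96]
push(73): heap contents = [73, 75, 90, 96]
pop() → 73: heap contents = [75, 90, 96]
pop() → 75: heap contents = [90, 96]
push(77): heap contents = [77, 90, 96]
push(50): heap contents = [50, 77, 90, 96]
pop() → 50: heap contents = [77, 90, 96]
push(71): heap contents = [71, 77, 90, 96]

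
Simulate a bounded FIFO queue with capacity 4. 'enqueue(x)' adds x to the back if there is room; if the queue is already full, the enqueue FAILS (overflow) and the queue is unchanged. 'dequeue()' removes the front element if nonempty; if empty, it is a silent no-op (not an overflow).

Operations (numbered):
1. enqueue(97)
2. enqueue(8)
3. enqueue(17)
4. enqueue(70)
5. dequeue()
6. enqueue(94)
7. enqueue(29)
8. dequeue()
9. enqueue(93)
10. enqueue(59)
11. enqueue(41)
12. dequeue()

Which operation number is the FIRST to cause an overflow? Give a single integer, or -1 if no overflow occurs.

Answer: 7

Derivation:
1. enqueue(97): size=1
2. enqueue(8): size=2
3. enqueue(17): size=3
4. enqueue(70): size=4
5. dequeue(): size=3
6. enqueue(94): size=4
7. enqueue(29): size=4=cap → OVERFLOW (fail)
8. dequeue(): size=3
9. enqueue(93): size=4
10. enqueue(59): size=4=cap → OVERFLOW (fail)
11. enqueue(41): size=4=cap → OVERFLOW (fail)
12. dequeue(): size=3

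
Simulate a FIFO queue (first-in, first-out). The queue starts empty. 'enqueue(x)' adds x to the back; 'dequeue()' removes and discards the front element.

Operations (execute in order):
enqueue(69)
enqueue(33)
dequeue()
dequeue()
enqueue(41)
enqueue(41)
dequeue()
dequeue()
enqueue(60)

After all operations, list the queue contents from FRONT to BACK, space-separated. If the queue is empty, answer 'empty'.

Answer: 60

Derivation:
enqueue(69): [69]
enqueue(33): [69, 33]
dequeue(): [33]
dequeue(): []
enqueue(41): [41]
enqueue(41): [41, 41]
dequeue(): [41]
dequeue(): []
enqueue(60): [60]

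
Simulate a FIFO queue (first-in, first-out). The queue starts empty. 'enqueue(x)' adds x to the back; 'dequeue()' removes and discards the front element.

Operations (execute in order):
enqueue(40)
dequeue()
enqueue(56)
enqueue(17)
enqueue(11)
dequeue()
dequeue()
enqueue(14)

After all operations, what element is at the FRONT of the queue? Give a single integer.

enqueue(40): queue = [40]
dequeue(): queue = []
enqueue(56): queue = [56]
enqueue(17): queue = [56, 17]
enqueue(11): queue = [56, 17, 11]
dequeue(): queue = [17, 11]
dequeue(): queue = [11]
enqueue(14): queue = [11, 14]

Answer: 11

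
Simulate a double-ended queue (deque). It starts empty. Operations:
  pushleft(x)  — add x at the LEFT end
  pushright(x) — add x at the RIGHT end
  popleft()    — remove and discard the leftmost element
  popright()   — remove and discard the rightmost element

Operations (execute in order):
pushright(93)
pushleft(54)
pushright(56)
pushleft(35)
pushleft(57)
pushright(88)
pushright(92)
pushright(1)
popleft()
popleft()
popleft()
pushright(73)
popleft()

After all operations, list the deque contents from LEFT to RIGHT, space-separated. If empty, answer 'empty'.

pushright(93): [93]
pushleft(54): [54, 93]
pushright(56): [54, 93, 56]
pushleft(35): [35, 54, 93, 56]
pushleft(57): [57, 35, 54, 93, 56]
pushright(88): [57, 35, 54, 93, 56, 88]
pushright(92): [57, 35, 54, 93, 56, 88, 92]
pushright(1): [57, 35, 54, 93, 56, 88, 92, 1]
popleft(): [35, 54, 93, 56, 88, 92, 1]
popleft(): [54, 93, 56, 88, 92, 1]
popleft(): [93, 56, 88, 92, 1]
pushright(73): [93, 56, 88, 92, 1, 73]
popleft(): [56, 88, 92, 1, 73]

Answer: 56 88 92 1 73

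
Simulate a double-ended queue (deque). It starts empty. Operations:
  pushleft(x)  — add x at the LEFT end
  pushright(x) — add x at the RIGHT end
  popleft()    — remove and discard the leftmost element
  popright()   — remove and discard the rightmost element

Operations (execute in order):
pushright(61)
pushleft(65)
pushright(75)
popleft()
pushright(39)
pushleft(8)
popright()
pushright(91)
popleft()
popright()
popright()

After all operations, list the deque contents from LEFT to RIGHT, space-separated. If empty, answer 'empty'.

pushright(61): [61]
pushleft(65): [65, 61]
pushright(75): [65, 61, 75]
popleft(): [61, 75]
pushright(39): [61, 75, 39]
pushleft(8): [8, 61, 75, 39]
popright(): [8, 61, 75]
pushright(91): [8, 61, 75, 91]
popleft(): [61, 75, 91]
popright(): [61, 75]
popright(): [61]

Answer: 61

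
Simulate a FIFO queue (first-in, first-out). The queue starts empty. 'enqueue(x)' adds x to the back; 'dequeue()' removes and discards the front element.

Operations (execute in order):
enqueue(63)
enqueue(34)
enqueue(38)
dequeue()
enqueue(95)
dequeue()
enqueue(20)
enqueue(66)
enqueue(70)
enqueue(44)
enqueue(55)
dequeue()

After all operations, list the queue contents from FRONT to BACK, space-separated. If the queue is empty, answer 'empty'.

Answer: 95 20 66 70 44 55

Derivation:
enqueue(63): [63]
enqueue(34): [63, 34]
enqueue(38): [63, 34, 38]
dequeue(): [34, 38]
enqueue(95): [34, 38, 95]
dequeue(): [38, 95]
enqueue(20): [38, 95, 20]
enqueue(66): [38, 95, 20, 66]
enqueue(70): [38, 95, 20, 66, 70]
enqueue(44): [38, 95, 20, 66, 70, 44]
enqueue(55): [38, 95, 20, 66, 70, 44, 55]
dequeue(): [95, 20, 66, 70, 44, 55]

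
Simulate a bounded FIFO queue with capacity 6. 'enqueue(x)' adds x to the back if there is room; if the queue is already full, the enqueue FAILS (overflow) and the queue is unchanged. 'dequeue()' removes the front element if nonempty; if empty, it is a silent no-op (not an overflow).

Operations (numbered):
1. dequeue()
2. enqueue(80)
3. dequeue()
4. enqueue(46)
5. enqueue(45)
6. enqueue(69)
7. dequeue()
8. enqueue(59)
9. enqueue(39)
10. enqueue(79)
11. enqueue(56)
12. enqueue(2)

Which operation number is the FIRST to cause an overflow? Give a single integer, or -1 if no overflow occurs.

1. dequeue(): empty, no-op, size=0
2. enqueue(80): size=1
3. dequeue(): size=0
4. enqueue(46): size=1
5. enqueue(45): size=2
6. enqueue(69): size=3
7. dequeue(): size=2
8. enqueue(59): size=3
9. enqueue(39): size=4
10. enqueue(79): size=5
11. enqueue(56): size=6
12. enqueue(2): size=6=cap → OVERFLOW (fail)

Answer: 12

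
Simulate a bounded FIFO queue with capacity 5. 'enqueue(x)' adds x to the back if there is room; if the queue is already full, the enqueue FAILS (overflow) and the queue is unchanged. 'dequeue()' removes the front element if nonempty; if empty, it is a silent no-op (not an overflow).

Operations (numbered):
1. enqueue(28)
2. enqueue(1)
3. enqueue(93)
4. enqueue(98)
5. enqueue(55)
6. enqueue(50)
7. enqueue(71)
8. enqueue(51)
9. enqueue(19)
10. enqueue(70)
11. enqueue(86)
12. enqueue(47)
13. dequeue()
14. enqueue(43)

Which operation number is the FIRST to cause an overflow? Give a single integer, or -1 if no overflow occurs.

Answer: 6

Derivation:
1. enqueue(28): size=1
2. enqueue(1): size=2
3. enqueue(93): size=3
4. enqueue(98): size=4
5. enqueue(55): size=5
6. enqueue(50): size=5=cap → OVERFLOW (fail)
7. enqueue(71): size=5=cap → OVERFLOW (fail)
8. enqueue(51): size=5=cap → OVERFLOW (fail)
9. enqueue(19): size=5=cap → OVERFLOW (fail)
10. enqueue(70): size=5=cap → OVERFLOW (fail)
11. enqueue(86): size=5=cap → OVERFLOW (fail)
12. enqueue(47): size=5=cap → OVERFLOW (fail)
13. dequeue(): size=4
14. enqueue(43): size=5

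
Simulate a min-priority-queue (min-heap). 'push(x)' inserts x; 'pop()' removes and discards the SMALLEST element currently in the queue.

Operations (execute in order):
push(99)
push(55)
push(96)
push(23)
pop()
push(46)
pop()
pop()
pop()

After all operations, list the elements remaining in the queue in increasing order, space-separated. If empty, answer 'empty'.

push(99): heap contents = [99]
push(55): heap contents = [55, 99]
push(96): heap contents = [55, 96, 99]
push(23): heap contents = [23, 55, 96, 99]
pop() → 23: heap contents = [55, 96, 99]
push(46): heap contents = [46, 55, 96, 99]
pop() → 46: heap contents = [55, 96, 99]
pop() → 55: heap contents = [96, 99]
pop() → 96: heap contents = [99]

Answer: 99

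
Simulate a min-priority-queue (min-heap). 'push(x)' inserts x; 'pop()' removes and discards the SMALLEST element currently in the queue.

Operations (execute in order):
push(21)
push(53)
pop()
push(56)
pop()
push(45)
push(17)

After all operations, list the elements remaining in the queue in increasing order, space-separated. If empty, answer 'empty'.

Answer: 17 45 56

Derivation:
push(21): heap contents = [21]
push(53): heap contents = [21, 53]
pop() → 21: heap contents = [53]
push(56): heap contents = [53, 56]
pop() → 53: heap contents = [56]
push(45): heap contents = [45, 56]
push(17): heap contents = [17, 45, 56]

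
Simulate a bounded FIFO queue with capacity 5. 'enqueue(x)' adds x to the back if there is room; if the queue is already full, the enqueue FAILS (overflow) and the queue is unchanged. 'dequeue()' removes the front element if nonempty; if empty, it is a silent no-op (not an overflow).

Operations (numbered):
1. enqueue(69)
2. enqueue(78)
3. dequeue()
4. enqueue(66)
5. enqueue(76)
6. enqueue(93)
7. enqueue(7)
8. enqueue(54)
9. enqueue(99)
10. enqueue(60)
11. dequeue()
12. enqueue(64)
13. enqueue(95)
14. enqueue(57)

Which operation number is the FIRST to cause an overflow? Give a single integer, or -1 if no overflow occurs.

1. enqueue(69): size=1
2. enqueue(78): size=2
3. dequeue(): size=1
4. enqueue(66): size=2
5. enqueue(76): size=3
6. enqueue(93): size=4
7. enqueue(7): size=5
8. enqueue(54): size=5=cap → OVERFLOW (fail)
9. enqueue(99): size=5=cap → OVERFLOW (fail)
10. enqueue(60): size=5=cap → OVERFLOW (fail)
11. dequeue(): size=4
12. enqueue(64): size=5
13. enqueue(95): size=5=cap → OVERFLOW (fail)
14. enqueue(57): size=5=cap → OVERFLOW (fail)

Answer: 8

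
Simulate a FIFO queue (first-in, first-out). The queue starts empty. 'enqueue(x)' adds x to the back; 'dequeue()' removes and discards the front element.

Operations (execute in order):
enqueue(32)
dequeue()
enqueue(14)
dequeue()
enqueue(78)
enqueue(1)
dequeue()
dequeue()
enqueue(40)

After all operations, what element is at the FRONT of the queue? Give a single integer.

Answer: 40

Derivation:
enqueue(32): queue = [32]
dequeue(): queue = []
enqueue(14): queue = [14]
dequeue(): queue = []
enqueue(78): queue = [78]
enqueue(1): queue = [78, 1]
dequeue(): queue = [1]
dequeue(): queue = []
enqueue(40): queue = [40]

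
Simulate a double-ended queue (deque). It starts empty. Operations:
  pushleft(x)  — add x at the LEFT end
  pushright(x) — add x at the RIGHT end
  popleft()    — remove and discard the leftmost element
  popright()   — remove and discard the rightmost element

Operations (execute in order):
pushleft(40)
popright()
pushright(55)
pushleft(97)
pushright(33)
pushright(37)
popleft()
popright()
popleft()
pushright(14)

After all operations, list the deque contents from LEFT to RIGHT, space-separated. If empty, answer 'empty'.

Answer: 33 14

Derivation:
pushleft(40): [40]
popright(): []
pushright(55): [55]
pushleft(97): [97, 55]
pushright(33): [97, 55, 33]
pushright(37): [97, 55, 33, 37]
popleft(): [55, 33, 37]
popright(): [55, 33]
popleft(): [33]
pushright(14): [33, 14]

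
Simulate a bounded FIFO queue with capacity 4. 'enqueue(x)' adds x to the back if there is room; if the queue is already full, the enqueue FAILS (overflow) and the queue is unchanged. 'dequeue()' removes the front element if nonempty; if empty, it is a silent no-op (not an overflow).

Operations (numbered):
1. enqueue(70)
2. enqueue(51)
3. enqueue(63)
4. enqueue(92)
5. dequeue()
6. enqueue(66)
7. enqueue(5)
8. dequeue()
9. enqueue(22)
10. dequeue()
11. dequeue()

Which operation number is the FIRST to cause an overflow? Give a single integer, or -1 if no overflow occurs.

1. enqueue(70): size=1
2. enqueue(51): size=2
3. enqueue(63): size=3
4. enqueue(92): size=4
5. dequeue(): size=3
6. enqueue(66): size=4
7. enqueue(5): size=4=cap → OVERFLOW (fail)
8. dequeue(): size=3
9. enqueue(22): size=4
10. dequeue(): size=3
11. dequeue(): size=2

Answer: 7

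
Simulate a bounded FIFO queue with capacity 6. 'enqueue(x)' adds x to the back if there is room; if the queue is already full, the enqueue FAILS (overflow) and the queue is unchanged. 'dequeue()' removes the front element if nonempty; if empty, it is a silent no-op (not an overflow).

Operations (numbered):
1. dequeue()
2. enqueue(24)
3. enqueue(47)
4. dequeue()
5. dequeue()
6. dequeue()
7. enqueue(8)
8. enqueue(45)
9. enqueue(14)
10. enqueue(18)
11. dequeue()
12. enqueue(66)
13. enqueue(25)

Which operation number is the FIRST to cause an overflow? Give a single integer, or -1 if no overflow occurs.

Answer: -1

Derivation:
1. dequeue(): empty, no-op, size=0
2. enqueue(24): size=1
3. enqueue(47): size=2
4. dequeue(): size=1
5. dequeue(): size=0
6. dequeue(): empty, no-op, size=0
7. enqueue(8): size=1
8. enqueue(45): size=2
9. enqueue(14): size=3
10. enqueue(18): size=4
11. dequeue(): size=3
12. enqueue(66): size=4
13. enqueue(25): size=5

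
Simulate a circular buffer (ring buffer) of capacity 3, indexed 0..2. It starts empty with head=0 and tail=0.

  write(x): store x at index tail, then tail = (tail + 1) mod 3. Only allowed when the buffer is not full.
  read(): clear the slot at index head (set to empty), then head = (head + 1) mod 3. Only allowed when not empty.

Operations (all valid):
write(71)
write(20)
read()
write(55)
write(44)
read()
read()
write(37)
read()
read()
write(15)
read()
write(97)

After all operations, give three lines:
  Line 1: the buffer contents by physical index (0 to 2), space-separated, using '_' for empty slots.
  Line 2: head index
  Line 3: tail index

write(71): buf=[71 _ _], head=0, tail=1, size=1
write(20): buf=[71 20 _], head=0, tail=2, size=2
read(): buf=[_ 20 _], head=1, tail=2, size=1
write(55): buf=[_ 20 55], head=1, tail=0, size=2
write(44): buf=[44 20 55], head=1, tail=1, size=3
read(): buf=[44 _ 55], head=2, tail=1, size=2
read(): buf=[44 _ _], head=0, tail=1, size=1
write(37): buf=[44 37 _], head=0, tail=2, size=2
read(): buf=[_ 37 _], head=1, tail=2, size=1
read(): buf=[_ _ _], head=2, tail=2, size=0
write(15): buf=[_ _ 15], head=2, tail=0, size=1
read(): buf=[_ _ _], head=0, tail=0, size=0
write(97): buf=[97 _ _], head=0, tail=1, size=1

Answer: 97 _ _
0
1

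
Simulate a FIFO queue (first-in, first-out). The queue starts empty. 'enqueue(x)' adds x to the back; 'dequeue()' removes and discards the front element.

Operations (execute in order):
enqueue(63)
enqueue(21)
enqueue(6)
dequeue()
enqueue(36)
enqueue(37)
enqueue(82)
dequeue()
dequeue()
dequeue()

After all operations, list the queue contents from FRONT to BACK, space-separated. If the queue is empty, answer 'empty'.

enqueue(63): [63]
enqueue(21): [63, 21]
enqueue(6): [63, 21, 6]
dequeue(): [21, 6]
enqueue(36): [21, 6, 36]
enqueue(37): [21, 6, 36, 37]
enqueue(82): [21, 6, 36, 37, 82]
dequeue(): [6, 36, 37, 82]
dequeue(): [36, 37, 82]
dequeue(): [37, 82]

Answer: 37 82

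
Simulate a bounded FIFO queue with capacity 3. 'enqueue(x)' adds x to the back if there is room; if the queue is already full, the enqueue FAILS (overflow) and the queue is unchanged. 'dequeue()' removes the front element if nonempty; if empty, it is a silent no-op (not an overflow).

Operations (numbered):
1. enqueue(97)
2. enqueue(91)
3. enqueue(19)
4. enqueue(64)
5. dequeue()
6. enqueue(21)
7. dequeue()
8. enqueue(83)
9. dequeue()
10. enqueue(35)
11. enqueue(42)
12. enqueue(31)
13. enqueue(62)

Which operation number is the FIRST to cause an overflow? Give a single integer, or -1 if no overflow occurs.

Answer: 4

Derivation:
1. enqueue(97): size=1
2. enqueue(91): size=2
3. enqueue(19): size=3
4. enqueue(64): size=3=cap → OVERFLOW (fail)
5. dequeue(): size=2
6. enqueue(21): size=3
7. dequeue(): size=2
8. enqueue(83): size=3
9. dequeue(): size=2
10. enqueue(35): size=3
11. enqueue(42): size=3=cap → OVERFLOW (fail)
12. enqueue(31): size=3=cap → OVERFLOW (fail)
13. enqueue(62): size=3=cap → OVERFLOW (fail)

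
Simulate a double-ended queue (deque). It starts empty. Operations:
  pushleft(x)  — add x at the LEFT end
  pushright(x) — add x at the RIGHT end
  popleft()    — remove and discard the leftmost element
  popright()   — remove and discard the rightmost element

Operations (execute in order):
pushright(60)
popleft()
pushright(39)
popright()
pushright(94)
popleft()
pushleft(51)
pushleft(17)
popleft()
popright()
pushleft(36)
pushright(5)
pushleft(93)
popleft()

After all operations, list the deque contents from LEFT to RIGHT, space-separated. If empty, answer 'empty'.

pushright(60): [60]
popleft(): []
pushright(39): [39]
popright(): []
pushright(94): [94]
popleft(): []
pushleft(51): [51]
pushleft(17): [17, 51]
popleft(): [51]
popright(): []
pushleft(36): [36]
pushright(5): [36, 5]
pushleft(93): [93, 36, 5]
popleft(): [36, 5]

Answer: 36 5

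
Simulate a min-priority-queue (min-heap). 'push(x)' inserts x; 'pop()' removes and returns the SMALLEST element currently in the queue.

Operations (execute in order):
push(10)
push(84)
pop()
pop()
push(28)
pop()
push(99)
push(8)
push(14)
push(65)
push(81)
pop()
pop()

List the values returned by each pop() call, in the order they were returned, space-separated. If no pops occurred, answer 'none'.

push(10): heap contents = [10]
push(84): heap contents = [10, 84]
pop() → 10: heap contents = [84]
pop() → 84: heap contents = []
push(28): heap contents = [28]
pop() → 28: heap contents = []
push(99): heap contents = [99]
push(8): heap contents = [8, 99]
push(14): heap contents = [8, 14, 99]
push(65): heap contents = [8, 14, 65, 99]
push(81): heap contents = [8, 14, 65, 81, 99]
pop() → 8: heap contents = [14, 65, 81, 99]
pop() → 14: heap contents = [65, 81, 99]

Answer: 10 84 28 8 14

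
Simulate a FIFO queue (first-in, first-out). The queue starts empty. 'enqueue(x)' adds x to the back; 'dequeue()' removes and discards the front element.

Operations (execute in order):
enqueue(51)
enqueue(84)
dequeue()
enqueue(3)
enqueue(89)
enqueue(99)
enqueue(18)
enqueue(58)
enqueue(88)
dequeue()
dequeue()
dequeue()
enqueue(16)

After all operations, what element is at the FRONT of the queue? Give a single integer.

enqueue(51): queue = [51]
enqueue(84): queue = [51, 84]
dequeue(): queue = [84]
enqueue(3): queue = [84, 3]
enqueue(89): queue = [84, 3, 89]
enqueue(99): queue = [84, 3, 89, 99]
enqueue(18): queue = [84, 3, 89, 99, 18]
enqueue(58): queue = [84, 3, 89, 99, 18, 58]
enqueue(88): queue = [84, 3, 89, 99, 18, 58, 88]
dequeue(): queue = [3, 89, 99, 18, 58, 88]
dequeue(): queue = [89, 99, 18, 58, 88]
dequeue(): queue = [99, 18, 58, 88]
enqueue(16): queue = [99, 18, 58, 88, 16]

Answer: 99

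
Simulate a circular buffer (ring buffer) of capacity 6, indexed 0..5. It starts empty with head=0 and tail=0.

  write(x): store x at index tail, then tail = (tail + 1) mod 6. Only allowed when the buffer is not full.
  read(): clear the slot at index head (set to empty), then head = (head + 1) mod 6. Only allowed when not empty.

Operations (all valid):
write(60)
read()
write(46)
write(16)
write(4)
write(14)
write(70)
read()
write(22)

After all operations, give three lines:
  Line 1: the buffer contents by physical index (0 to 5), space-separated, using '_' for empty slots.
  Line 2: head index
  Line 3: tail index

write(60): buf=[60 _ _ _ _ _], head=0, tail=1, size=1
read(): buf=[_ _ _ _ _ _], head=1, tail=1, size=0
write(46): buf=[_ 46 _ _ _ _], head=1, tail=2, size=1
write(16): buf=[_ 46 16 _ _ _], head=1, tail=3, size=2
write(4): buf=[_ 46 16 4 _ _], head=1, tail=4, size=3
write(14): buf=[_ 46 16 4 14 _], head=1, tail=5, size=4
write(70): buf=[_ 46 16 4 14 70], head=1, tail=0, size=5
read(): buf=[_ _ 16 4 14 70], head=2, tail=0, size=4
write(22): buf=[22 _ 16 4 14 70], head=2, tail=1, size=5

Answer: 22 _ 16 4 14 70
2
1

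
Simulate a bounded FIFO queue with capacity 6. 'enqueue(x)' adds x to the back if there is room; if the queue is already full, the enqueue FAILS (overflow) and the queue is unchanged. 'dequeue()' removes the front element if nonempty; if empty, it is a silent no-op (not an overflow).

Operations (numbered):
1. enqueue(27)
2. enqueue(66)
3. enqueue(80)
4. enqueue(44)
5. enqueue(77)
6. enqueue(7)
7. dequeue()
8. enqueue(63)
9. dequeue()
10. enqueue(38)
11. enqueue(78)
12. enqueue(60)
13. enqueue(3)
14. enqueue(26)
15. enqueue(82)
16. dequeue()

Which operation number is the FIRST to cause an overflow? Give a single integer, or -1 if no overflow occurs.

Answer: 11

Derivation:
1. enqueue(27): size=1
2. enqueue(66): size=2
3. enqueue(80): size=3
4. enqueue(44): size=4
5. enqueue(77): size=5
6. enqueue(7): size=6
7. dequeue(): size=5
8. enqueue(63): size=6
9. dequeue(): size=5
10. enqueue(38): size=6
11. enqueue(78): size=6=cap → OVERFLOW (fail)
12. enqueue(60): size=6=cap → OVERFLOW (fail)
13. enqueue(3): size=6=cap → OVERFLOW (fail)
14. enqueue(26): size=6=cap → OVERFLOW (fail)
15. enqueue(82): size=6=cap → OVERFLOW (fail)
16. dequeue(): size=5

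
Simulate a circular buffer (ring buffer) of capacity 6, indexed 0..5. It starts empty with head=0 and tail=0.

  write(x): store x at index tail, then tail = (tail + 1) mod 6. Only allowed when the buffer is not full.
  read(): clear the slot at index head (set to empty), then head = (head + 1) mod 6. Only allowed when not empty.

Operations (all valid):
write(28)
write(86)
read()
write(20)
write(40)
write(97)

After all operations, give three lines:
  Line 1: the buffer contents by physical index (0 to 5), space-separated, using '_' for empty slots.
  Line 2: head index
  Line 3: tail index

Answer: _ 86 20 40 97 _
1
5

Derivation:
write(28): buf=[28 _ _ _ _ _], head=0, tail=1, size=1
write(86): buf=[28 86 _ _ _ _], head=0, tail=2, size=2
read(): buf=[_ 86 _ _ _ _], head=1, tail=2, size=1
write(20): buf=[_ 86 20 _ _ _], head=1, tail=3, size=2
write(40): buf=[_ 86 20 40 _ _], head=1, tail=4, size=3
write(97): buf=[_ 86 20 40 97 _], head=1, tail=5, size=4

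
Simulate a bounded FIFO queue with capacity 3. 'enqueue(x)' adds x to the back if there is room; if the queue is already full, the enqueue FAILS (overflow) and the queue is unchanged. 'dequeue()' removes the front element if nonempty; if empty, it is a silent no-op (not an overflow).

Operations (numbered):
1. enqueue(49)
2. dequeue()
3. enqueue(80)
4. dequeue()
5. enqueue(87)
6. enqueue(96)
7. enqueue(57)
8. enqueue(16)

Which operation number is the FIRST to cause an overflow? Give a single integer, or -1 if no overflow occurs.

Answer: 8

Derivation:
1. enqueue(49): size=1
2. dequeue(): size=0
3. enqueue(80): size=1
4. dequeue(): size=0
5. enqueue(87): size=1
6. enqueue(96): size=2
7. enqueue(57): size=3
8. enqueue(16): size=3=cap → OVERFLOW (fail)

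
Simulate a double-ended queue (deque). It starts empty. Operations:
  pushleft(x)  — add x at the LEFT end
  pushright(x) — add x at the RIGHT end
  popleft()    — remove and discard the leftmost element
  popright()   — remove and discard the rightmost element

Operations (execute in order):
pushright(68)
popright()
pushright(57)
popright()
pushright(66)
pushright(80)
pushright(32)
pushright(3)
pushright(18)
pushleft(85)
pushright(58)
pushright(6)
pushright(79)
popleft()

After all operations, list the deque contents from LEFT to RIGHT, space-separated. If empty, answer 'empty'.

Answer: 66 80 32 3 18 58 6 79

Derivation:
pushright(68): [68]
popright(): []
pushright(57): [57]
popright(): []
pushright(66): [66]
pushright(80): [66, 80]
pushright(32): [66, 80, 32]
pushright(3): [66, 80, 32, 3]
pushright(18): [66, 80, 32, 3, 18]
pushleft(85): [85, 66, 80, 32, 3, 18]
pushright(58): [85, 66, 80, 32, 3, 18, 58]
pushright(6): [85, 66, 80, 32, 3, 18, 58, 6]
pushright(79): [85, 66, 80, 32, 3, 18, 58, 6, 79]
popleft(): [66, 80, 32, 3, 18, 58, 6, 79]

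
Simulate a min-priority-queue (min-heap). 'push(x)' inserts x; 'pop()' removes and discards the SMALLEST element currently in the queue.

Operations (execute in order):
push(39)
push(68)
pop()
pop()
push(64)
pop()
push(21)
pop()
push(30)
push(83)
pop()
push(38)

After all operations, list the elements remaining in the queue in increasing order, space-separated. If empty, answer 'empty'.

push(39): heap contents = [39]
push(68): heap contents = [39, 68]
pop() → 39: heap contents = [68]
pop() → 68: heap contents = []
push(64): heap contents = [64]
pop() → 64: heap contents = []
push(21): heap contents = [21]
pop() → 21: heap contents = []
push(30): heap contents = [30]
push(83): heap contents = [30, 83]
pop() → 30: heap contents = [83]
push(38): heap contents = [38, 83]

Answer: 38 83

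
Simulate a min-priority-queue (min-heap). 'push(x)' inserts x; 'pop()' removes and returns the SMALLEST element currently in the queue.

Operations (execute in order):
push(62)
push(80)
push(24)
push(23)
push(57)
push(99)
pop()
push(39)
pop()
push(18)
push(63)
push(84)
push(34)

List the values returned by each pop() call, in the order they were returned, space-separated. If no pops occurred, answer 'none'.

push(62): heap contents = [62]
push(80): heap contents = [62, 80]
push(24): heap contents = [24, 62, 80]
push(23): heap contents = [23, 24, 62, 80]
push(57): heap contents = [23, 24, 57, 62, 80]
push(99): heap contents = [23, 24, 57, 62, 80, 99]
pop() → 23: heap contents = [24, 57, 62, 80, 99]
push(39): heap contents = [24, 39, 57, 62, 80, 99]
pop() → 24: heap contents = [39, 57, 62, 80, 99]
push(18): heap contents = [18, 39, 57, 62, 80, 99]
push(63): heap contents = [18, 39, 57, 62, 63, 80, 99]
push(84): heap contents = [18, 39, 57, 62, 63, 80, 84, 99]
push(34): heap contents = [18, 34, 39, 57, 62, 63, 80, 84, 99]

Answer: 23 24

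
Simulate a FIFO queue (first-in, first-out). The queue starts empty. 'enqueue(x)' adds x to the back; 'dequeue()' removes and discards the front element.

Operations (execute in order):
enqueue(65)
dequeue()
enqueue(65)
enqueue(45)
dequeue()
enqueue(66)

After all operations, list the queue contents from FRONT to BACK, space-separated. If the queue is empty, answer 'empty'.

enqueue(65): [65]
dequeue(): []
enqueue(65): [65]
enqueue(45): [65, 45]
dequeue(): [45]
enqueue(66): [45, 66]

Answer: 45 66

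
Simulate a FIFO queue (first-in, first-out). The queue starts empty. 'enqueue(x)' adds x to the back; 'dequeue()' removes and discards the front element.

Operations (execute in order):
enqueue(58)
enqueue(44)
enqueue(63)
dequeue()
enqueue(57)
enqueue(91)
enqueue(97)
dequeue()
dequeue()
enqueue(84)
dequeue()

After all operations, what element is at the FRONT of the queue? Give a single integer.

Answer: 91

Derivation:
enqueue(58): queue = [58]
enqueue(44): queue = [58, 44]
enqueue(63): queue = [58, 44, 63]
dequeue(): queue = [44, 63]
enqueue(57): queue = [44, 63, 57]
enqueue(91): queue = [44, 63, 57, 91]
enqueue(97): queue = [44, 63, 57, 91, 97]
dequeue(): queue = [63, 57, 91, 97]
dequeue(): queue = [57, 91, 97]
enqueue(84): queue = [57, 91, 97, 84]
dequeue(): queue = [91, 97, 84]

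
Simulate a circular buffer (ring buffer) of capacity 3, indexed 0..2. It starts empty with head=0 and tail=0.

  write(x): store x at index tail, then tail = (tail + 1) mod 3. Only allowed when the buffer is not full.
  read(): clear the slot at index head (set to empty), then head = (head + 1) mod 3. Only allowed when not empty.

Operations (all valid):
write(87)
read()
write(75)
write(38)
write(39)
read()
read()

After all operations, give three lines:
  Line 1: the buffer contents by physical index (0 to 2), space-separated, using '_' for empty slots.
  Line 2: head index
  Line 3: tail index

Answer: 39 _ _
0
1

Derivation:
write(87): buf=[87 _ _], head=0, tail=1, size=1
read(): buf=[_ _ _], head=1, tail=1, size=0
write(75): buf=[_ 75 _], head=1, tail=2, size=1
write(38): buf=[_ 75 38], head=1, tail=0, size=2
write(39): buf=[39 75 38], head=1, tail=1, size=3
read(): buf=[39 _ 38], head=2, tail=1, size=2
read(): buf=[39 _ _], head=0, tail=1, size=1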